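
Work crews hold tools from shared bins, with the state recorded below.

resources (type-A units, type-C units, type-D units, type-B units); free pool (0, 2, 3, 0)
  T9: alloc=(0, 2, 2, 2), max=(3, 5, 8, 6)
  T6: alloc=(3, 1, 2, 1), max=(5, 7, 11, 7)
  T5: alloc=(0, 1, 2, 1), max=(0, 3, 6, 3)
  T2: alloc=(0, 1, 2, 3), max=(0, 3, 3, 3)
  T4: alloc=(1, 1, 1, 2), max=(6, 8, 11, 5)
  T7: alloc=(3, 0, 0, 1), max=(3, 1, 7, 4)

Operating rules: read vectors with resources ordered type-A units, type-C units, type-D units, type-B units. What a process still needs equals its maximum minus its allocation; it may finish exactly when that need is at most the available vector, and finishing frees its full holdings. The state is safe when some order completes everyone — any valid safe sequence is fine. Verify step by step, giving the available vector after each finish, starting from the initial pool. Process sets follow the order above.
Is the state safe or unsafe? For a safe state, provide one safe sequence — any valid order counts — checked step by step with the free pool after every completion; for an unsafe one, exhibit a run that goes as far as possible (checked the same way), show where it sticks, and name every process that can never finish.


SAFE. One safe sequence: T2, T5, T7, T9, T6, T4.
Key observation: reading the order forward, T2 is the first process whose need (0, 2, 1, 0) meets the free pool (0, 2, 3, 0) exactly on a resource it requests.
Check, step by step:
  pool = (0, 2, 3, 0)
  run T2 (needs (0, 2, 1, 0), free (0, 2, 3, 0)); after release of (0, 1, 2, 3) the pool is (0, 3, 5, 3)
  run T5 (needs (0, 2, 4, 2), free (0, 3, 5, 3)); after release of (0, 1, 2, 1) the pool is (0, 4, 7, 4)
  run T7 (needs (0, 1, 7, 3), free (0, 4, 7, 4)); after release of (3, 0, 0, 1) the pool is (3, 4, 7, 5)
  run T9 (needs (3, 3, 6, 4), free (3, 4, 7, 5)); after release of (0, 2, 2, 2) the pool is (3, 6, 9, 7)
  run T6 (needs (2, 6, 9, 6), free (3, 6, 9, 7)); after release of (3, 1, 2, 1) the pool is (6, 7, 11, 8)
  run T4 (needs (5, 7, 10, 3), free (6, 7, 11, 8)); after release of (1, 1, 1, 2) the pool is (7, 8, 12, 10)


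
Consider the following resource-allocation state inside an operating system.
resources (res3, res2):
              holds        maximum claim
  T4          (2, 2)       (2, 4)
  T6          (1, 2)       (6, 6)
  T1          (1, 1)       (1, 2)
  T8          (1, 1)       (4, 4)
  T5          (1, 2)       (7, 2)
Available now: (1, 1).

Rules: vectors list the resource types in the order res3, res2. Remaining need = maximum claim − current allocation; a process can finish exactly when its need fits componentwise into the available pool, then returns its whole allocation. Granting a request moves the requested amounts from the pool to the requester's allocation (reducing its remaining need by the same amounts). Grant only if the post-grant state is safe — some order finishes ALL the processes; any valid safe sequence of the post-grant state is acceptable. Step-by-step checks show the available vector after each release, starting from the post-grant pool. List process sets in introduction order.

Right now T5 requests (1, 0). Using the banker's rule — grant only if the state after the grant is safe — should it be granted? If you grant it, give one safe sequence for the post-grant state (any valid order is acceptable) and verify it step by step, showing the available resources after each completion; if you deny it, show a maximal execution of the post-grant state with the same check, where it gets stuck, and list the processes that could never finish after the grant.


DENY: after the grant no complete ordering would exist.
Key observation: even finishing T1, T4, T8 leaves just (4, 5) free — too little res3 for any of the remaining processes.
On the post-grant state, T1, T4, T8 is a maximal run — nothing extends it. Walking it through:
  pool = (0, 1)
  run T1 (needs (0, 1), free (0, 1)); after release of (1, 1) the pool is (1, 2)
  run T4 (needs (0, 2), free (1, 2)); after release of (2, 2) the pool is (3, 4)
  run T8 (needs (3, 3), free (3, 4)); after release of (1, 1) the pool is (4, 5)
  blocked: T6 wants (5, 4), pool (4, 5) — not enough res3
  blocked: T5 wants (5, 0), pool (4, 5) — not enough res3
Post-grant, the permanently blocked set is T6 and T5.


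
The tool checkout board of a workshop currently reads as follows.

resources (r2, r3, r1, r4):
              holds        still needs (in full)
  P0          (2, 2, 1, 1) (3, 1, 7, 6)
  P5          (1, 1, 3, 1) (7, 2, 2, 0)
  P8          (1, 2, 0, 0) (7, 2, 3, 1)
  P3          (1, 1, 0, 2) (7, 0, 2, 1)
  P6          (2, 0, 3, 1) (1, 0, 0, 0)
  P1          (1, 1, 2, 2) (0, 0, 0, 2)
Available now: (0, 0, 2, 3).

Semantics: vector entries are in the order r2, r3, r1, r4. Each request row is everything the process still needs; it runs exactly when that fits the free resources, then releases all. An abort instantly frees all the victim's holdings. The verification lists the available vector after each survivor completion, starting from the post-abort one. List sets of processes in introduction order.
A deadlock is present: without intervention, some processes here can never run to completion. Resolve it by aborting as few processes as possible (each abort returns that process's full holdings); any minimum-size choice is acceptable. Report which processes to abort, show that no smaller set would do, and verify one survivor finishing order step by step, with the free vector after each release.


Minimum abort set: P5 and P8.
Key observation: the returned (2, 3, 3, 1) from P5 and P8 is what brings P3 — unrunnable before, under any order — into play at step 4.
Why nothing smaller works — every single abort fails: P0 alone leaves P5 blocked (short on r2); P5 alone leaves P8 blocked (short on r2); P8 alone leaves P5 blocked (short on r2); P3 alone leaves P5 blocked (short on r2); P6 alone leaves P5 blocked (short on r2); P1 alone leaves P5 blocked (short on r2).
The survivors complete as P1, P6, P0, P3. Walking it through (starting from the post-abort pool):
  pool = (2, 3, 5, 4)
  run P1 (needs (0, 0, 0, 2), free (2, 3, 5, 4)); after release of (1, 1, 2, 2) the pool is (3, 4, 7, 6)
  run P6 (needs (1, 0, 0, 0), free (3, 4, 7, 6)); after release of (2, 0, 3, 1) the pool is (5, 4, 10, 7)
  run P0 (needs (3, 1, 7, 6), free (5, 4, 10, 7)); after release of (2, 2, 1, 1) the pool is (7, 6, 11, 8)
  run P3 (needs (7, 0, 2, 1), free (7, 6, 11, 8)); after release of (1, 1, 0, 2) the pool is (8, 7, 11, 10)


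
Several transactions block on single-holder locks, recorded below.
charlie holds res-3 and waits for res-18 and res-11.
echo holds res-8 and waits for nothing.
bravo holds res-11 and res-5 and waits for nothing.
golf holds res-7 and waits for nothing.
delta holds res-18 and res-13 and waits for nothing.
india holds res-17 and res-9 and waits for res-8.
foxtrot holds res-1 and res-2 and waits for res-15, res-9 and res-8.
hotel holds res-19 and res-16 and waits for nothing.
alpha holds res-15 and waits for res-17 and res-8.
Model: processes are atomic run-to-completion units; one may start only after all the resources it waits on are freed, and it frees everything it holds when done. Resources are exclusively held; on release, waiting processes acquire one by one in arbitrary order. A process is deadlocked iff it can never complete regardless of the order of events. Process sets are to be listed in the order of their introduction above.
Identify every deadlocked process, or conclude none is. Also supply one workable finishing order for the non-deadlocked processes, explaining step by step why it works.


No process is deadlocked.
Key observation: all waits point, directly or indirectly, at processes that can finish, so nothing is permanently blocked.
The rest can finish in the order hotel, echo, india, bravo, golf, delta, alpha, foxtrot, charlie.
Step-by-step check:
  run hotel (it waits on nothing); releases res-19 and res-16
  run echo (it waits on nothing); releases res-8
  india: everything it awaited (res-8) is free; runs, freeing res-17 and res-9
  run bravo (it waits on nothing); releases res-11 and res-5
  run golf (it waits on nothing); releases res-7
  run delta (it waits on nothing); releases res-18 and res-13
  alpha: everything it awaited (res-17 and res-8) is free; runs, freeing res-15
  foxtrot: everything it awaited (res-15, res-9 and res-8) is free; runs, freeing res-1 and res-2
  charlie: everything it awaited (res-18 and res-11) is free; runs, freeing res-3


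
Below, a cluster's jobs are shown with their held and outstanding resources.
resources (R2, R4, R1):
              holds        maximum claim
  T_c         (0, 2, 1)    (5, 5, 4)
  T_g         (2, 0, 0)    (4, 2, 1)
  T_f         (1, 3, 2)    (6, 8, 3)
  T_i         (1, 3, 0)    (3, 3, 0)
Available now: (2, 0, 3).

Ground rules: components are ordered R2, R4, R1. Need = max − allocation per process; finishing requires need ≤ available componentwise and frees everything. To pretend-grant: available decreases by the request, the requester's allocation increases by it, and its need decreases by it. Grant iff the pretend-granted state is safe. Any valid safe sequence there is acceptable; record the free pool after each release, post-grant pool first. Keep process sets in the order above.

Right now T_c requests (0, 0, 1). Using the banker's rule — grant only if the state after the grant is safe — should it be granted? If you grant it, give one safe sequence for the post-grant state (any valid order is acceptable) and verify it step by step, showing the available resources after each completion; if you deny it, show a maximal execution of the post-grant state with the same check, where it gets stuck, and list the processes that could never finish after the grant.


GRANT: granting preserves safety; a valid post-grant sequence is T_i, T_g, T_c, T_f.
Key observation: even at the reduced pool (2, 0, 2), T_i fits immediately, so safety survives the grant.
Check on the post-grant state, step by step:
  pool = (2, 0, 2)
  T_i needs (2, 0, 0) <= (2, 0, 2) -> finishes; pool += (1, 3, 0) = (3, 3, 2)
  T_g needs (2, 2, 1) <= (3, 3, 2) -> finishes; pool += (2, 0, 0) = (5, 3, 2)
  T_c needs (5, 3, 2) <= (5, 3, 2) -> finishes; pool += (0, 2, 2) = (5, 5, 4)
  T_f needs (5, 5, 1) <= (5, 5, 4) -> finishes; pool += (1, 3, 2) = (6, 8, 6)


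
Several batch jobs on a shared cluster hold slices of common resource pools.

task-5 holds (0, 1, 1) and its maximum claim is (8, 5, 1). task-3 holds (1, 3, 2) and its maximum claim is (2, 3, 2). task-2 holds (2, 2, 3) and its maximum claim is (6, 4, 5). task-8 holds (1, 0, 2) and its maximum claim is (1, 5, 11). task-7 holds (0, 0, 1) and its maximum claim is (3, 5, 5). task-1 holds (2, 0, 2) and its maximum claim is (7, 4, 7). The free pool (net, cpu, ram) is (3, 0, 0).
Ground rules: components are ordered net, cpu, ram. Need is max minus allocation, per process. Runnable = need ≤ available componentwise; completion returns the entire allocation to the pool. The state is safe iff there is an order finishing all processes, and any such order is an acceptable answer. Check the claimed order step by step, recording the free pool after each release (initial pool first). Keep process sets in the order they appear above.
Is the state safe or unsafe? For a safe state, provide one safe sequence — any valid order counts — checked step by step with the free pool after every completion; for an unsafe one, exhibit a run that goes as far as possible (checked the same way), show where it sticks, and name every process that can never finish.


The state is SAFE; one workable sequence: task-3, task-2, task-7, task-1, task-5, task-8.
Key observation: reading the order forward, task-2 is the first process whose need (4, 2, 2) meets the free pool (4, 3, 2) exactly on a resource it requests.
Verifying each step:
  pool = (3, 0, 0)
  run task-3 (needs (1, 0, 0), free (3, 0, 0)); after release of (1, 3, 2) the pool is (4, 3, 2)
  run task-2 (needs (4, 2, 2), free (4, 3, 2)); after release of (2, 2, 3) the pool is (6, 5, 5)
  run task-7 (needs (3, 5, 4), free (6, 5, 5)); after release of (0, 0, 1) the pool is (6, 5, 6)
  run task-1 (needs (5, 4, 5), free (6, 5, 6)); after release of (2, 0, 2) the pool is (8, 5, 8)
  run task-5 (needs (8, 4, 0), free (8, 5, 8)); after release of (0, 1, 1) the pool is (8, 6, 9)
  run task-8 (needs (0, 5, 9), free (8, 6, 9)); after release of (1, 0, 2) the pool is (9, 6, 11)


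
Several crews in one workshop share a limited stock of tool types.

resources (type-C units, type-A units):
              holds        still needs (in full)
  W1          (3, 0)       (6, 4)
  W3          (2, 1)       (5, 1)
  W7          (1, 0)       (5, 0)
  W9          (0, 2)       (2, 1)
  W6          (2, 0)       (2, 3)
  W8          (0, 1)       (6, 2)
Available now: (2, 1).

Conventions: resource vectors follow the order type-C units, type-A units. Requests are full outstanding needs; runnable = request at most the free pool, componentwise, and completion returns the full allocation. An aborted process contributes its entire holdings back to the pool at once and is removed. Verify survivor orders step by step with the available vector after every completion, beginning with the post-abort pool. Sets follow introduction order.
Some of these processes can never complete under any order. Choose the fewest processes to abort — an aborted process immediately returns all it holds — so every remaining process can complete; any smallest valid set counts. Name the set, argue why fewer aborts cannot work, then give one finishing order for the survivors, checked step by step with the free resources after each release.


Minimum abort set: W7.
Key observation: W3 had no path to completion before; after the abort of W7 ((1, 0) returned), step 3 is where it fits.
No smaller set exists: with zero aborts the deadlock remains.
Survivors finish in the order: W9, W6, W3, W8, W1. Verifying each step (pool after the aborts first):
  pool = (3, 1)
  run W9 (needs (2, 1), free (3, 1)); after release of (0, 2) the pool is (3, 3)
  run W6 (needs (2, 3), free (3, 3)); after release of (2, 0) the pool is (5, 3)
  run W3 (needs (5, 1), free (5, 3)); after release of (2, 1) the pool is (7, 4)
  run W8 (needs (6, 2), free (7, 4)); after release of (0, 1) the pool is (7, 5)
  run W1 (needs (6, 4), free (7, 5)); after release of (3, 0) the pool is (10, 5)


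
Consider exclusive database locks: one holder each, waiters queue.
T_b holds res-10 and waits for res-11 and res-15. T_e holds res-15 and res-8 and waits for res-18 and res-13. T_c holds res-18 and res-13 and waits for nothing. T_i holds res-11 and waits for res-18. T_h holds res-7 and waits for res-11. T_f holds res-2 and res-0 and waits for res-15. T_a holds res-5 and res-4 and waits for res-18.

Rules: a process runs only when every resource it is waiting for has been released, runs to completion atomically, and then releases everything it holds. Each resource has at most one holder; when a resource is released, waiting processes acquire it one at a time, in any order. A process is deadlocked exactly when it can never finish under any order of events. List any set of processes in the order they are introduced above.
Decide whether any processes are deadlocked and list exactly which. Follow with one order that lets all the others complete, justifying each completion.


No process is deadlocked.
Key observation: although several processes wait, no cycle exists — each chain bottoms out at a free runner.
One completion order for the rest: T_c, T_i, T_e, T_a, T_f, T_b, T_h.
Walking it through:
  run T_c (it waits on nothing); releases res-18 and res-13
  run T_i (all its waits — res-18 — are resolved); releases res-11
  run T_e (all its waits — res-18 and res-13 — are resolved); releases res-15 and res-8
  run T_a (all its waits — res-18 — are resolved); releases res-5 and res-4
  run T_f (all its waits — res-15 — are resolved); releases res-2 and res-0
  run T_b (all its waits — res-11 and res-15 — are resolved); releases res-10
  run T_h (all its waits — res-11 — are resolved); releases res-7


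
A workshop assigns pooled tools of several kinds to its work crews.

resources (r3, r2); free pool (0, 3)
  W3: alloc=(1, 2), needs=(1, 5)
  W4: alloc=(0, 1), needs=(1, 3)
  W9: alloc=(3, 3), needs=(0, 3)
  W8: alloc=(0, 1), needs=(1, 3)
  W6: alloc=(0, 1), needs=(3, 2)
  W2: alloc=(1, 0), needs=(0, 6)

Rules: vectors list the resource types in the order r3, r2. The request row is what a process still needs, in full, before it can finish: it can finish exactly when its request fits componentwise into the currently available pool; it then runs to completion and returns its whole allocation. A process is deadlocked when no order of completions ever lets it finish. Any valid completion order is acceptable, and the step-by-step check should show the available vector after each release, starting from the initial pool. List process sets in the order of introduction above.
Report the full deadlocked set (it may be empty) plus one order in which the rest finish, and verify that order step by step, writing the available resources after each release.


The deadlocked set is empty.
Key observation: no deadlock: W9 fits now, and the freed resources carry the rest through.
The rest can finish in the order W9, W3, W4, W2, W6, W8. Walking it through:
  pool = (0, 3)
  run W9 (needs (0, 3), free (0, 3)); after release of (3, 3) the pool is (3, 6)
  run W3 (needs (1, 5), free (3, 6)); after release of (1, 2) the pool is (4, 8)
  run W4 (needs (1, 3), free (4, 8)); after release of (0, 1) the pool is (4, 9)
  run W2 (needs (0, 6), free (4, 9)); after release of (1, 0) the pool is (5, 9)
  run W6 (needs (3, 2), free (5, 9)); after release of (0, 1) the pool is (5, 10)
  run W8 (needs (1, 3), free (5, 10)); after release of (0, 1) the pool is (5, 11)


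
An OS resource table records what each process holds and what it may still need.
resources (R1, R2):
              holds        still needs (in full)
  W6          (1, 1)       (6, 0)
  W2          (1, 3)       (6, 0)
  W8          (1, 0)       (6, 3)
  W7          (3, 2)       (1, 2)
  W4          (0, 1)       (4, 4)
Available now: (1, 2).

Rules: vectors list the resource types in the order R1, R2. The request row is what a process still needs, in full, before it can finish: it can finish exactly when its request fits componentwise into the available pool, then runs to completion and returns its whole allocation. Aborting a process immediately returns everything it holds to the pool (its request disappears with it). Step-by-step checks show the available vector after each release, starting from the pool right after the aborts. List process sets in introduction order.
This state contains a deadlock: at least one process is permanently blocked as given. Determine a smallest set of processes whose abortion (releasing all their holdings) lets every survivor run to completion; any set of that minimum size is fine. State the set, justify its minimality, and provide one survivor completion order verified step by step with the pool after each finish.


Minimum abort set: W2 and W8.
Key observation: W6 had no path to completion before; after the abort of W2 and W8 ((2, 3) returned), step 3 is where it fits.
Minimality, checking each single-abort alternative: W6 alone leaves W2 blocked (short on R1); W2 alone leaves W6 blocked (short on R1); W8 alone leaves W6 blocked (short on R1); W7 alone leaves W6 blocked (short on R1); W4 alone leaves W6 blocked (short on R1).
The survivors complete as W7, W4, W6. Step-by-step check (starting from the post-abort pool):
  pool = (3, 5)
  W7 needs (1, 2) <= (3, 5) -> finishes; pool += (3, 2) = (6, 7)
  W4 needs (4, 4) <= (6, 7) -> finishes; pool += (0, 1) = (6, 8)
  W6 needs (6, 0) <= (6, 8) -> finishes; pool += (1, 1) = (7, 9)


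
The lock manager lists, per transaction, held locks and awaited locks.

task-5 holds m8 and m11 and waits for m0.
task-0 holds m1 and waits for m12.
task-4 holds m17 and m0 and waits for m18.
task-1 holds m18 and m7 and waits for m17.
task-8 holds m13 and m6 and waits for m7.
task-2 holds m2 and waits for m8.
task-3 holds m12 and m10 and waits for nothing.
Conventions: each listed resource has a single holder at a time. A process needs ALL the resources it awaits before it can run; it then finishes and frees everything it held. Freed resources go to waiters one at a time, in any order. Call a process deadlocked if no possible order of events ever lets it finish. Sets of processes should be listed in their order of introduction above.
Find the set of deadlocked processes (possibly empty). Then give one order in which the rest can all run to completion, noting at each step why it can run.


Deadlocked: task-5, task-4, task-1, task-8 and task-2.
Key observation: task-4 -> task-1 -> task-4 is a circular wait — nothing in it can go first; task-5, task-8 and task-2 wait into the deadlock from upstream.
One completion order for the rest: task-3, task-0.
Check, step by step:
  task-3 waits on nothing -> runs at once and releases m12 and m10
  task-0: everything it awaited (m12) is free; runs, freeing m1


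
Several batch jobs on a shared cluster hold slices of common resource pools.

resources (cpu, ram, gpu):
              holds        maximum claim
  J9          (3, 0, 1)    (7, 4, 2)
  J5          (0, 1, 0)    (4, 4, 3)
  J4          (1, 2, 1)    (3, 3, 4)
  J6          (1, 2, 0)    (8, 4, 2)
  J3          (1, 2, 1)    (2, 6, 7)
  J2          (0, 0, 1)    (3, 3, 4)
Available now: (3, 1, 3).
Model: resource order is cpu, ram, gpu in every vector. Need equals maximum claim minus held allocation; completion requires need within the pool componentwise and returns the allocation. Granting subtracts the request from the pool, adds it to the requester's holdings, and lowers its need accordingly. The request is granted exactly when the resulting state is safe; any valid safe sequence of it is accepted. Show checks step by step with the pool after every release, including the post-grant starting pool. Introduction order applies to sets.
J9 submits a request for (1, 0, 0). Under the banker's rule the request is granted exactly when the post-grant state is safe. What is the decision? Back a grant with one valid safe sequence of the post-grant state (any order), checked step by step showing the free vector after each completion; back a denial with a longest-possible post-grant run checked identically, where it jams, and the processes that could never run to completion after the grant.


DENY — the pretend-granted state is unsafe.
Key observation: after J4, J2 the pool peaks at (3, 3, 5), and each blocked process is short somewhere: J9 on ram; J5 on cpu; J6 on cpu; J3 on ram, gpu.
On the post-grant state, J4, J2 is a maximal run — nothing extends it. Step-by-step check:
  pool = (2, 1, 3)
  run J4 (needs (2, 1, 3), free (2, 1, 3)); after release of (1, 2, 1) the pool is (3, 3, 4)
  run J2 (needs (3, 3, 3), free (3, 3, 4)); after release of (0, 0, 1) the pool is (3, 3, 5)
  J9 cannot run: need (3, 4, 1) vs free (3, 3, 5) (insufficient ram)
  J5 cannot run: need (4, 3, 3) vs free (3, 3, 5) (insufficient cpu)
  J6 cannot run: need (7, 2, 2) vs free (3, 3, 5) (insufficient cpu)
  J3 cannot run: need (1, 4, 6) vs free (3, 3, 5) (insufficient ram and gpu)
Post-grant, the permanently blocked set is J9, J5, J6 and J3.


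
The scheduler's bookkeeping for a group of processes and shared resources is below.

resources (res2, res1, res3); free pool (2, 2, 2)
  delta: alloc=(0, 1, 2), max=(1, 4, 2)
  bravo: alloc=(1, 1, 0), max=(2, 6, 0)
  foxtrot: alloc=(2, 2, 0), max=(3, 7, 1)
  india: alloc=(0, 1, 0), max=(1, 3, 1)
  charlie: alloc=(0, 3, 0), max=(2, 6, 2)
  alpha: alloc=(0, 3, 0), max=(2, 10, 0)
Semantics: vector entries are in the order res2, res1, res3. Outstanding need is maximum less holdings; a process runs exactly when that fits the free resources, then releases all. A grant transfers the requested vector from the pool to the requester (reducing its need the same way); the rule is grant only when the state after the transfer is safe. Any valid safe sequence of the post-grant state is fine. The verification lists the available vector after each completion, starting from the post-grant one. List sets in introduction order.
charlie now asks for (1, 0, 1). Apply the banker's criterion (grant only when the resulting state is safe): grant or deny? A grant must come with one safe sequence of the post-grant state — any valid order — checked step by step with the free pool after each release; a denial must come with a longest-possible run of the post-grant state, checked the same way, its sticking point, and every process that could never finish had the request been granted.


GRANT: granting preserves safety; a valid post-grant sequence is india, delta, charlie, alpha, bravo, foxtrot.
Key observation: after the grant the pool drops to (1, 2, 1), which still lets india finish first and unwind the rest.
Check on the post-grant state, step by step:
  pool = (1, 2, 1)
  run india (needs (1, 2, 1), free (1, 2, 1)); after release of (0, 1, 0) the pool is (1, 3, 1)
  run delta (needs (1, 3, 0), free (1, 3, 1)); after release of (0, 1, 2) the pool is (1, 4, 3)
  run charlie (needs (1, 3, 1), free (1, 4, 3)); after release of (1, 3, 1) the pool is (2, 7, 4)
  run alpha (needs (2, 7, 0), free (2, 7, 4)); after release of (0, 3, 0) the pool is (2, 10, 4)
  run bravo (needs (1, 5, 0), free (2, 10, 4)); after release of (1, 1, 0) the pool is (3, 11, 4)
  run foxtrot (needs (1, 5, 1), free (3, 11, 4)); after release of (2, 2, 0) the pool is (5, 13, 4)


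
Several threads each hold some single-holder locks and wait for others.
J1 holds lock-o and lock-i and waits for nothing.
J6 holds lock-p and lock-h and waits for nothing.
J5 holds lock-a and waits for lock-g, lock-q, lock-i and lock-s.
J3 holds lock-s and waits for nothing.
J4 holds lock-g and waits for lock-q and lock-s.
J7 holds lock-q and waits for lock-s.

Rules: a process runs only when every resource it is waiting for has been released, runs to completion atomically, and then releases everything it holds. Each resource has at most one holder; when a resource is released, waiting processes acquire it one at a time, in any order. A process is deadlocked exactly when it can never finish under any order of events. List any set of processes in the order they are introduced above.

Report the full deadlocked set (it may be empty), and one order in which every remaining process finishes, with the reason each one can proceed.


No process is deadlocked.
Key observation: all waits point, directly or indirectly, at processes that can finish, so nothing is permanently blocked.
A valid finishing order for the others: J3, J7, J4, J6, J1, J5.
Step-by-step check:
  J3: no waits; runs immediately, freeing lock-s
  J7: everything it awaited (lock-s) is free; runs, freeing lock-q
  J4: everything it awaited (lock-q and lock-s) is free; runs, freeing lock-g
  J6: no waits; runs immediately, freeing lock-p and lock-h
  J1: no waits; runs immediately, freeing lock-o and lock-i
  J5: everything it awaited (lock-g, lock-q, lock-i and lock-s) is free; runs, freeing lock-a


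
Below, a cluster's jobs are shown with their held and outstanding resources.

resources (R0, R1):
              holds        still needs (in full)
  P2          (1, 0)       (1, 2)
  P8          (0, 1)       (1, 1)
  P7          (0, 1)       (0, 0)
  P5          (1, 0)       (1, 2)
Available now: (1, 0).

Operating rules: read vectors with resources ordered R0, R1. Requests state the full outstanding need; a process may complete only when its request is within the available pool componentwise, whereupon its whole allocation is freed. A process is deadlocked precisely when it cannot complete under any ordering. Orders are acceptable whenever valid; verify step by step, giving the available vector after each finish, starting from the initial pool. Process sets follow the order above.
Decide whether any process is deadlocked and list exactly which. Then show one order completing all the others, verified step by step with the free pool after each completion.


Nothing here is deadlocked.
Key observation: starting with P7, each completion frees enough for the next — no one is permanently blocked.
A valid finishing order for the others: P7, P8, P5, P2. Check, step by step:
  pool = (1, 0)
  P7: need (0, 0) fits (1, 0); releases (0, 1), pool now (1, 1)
  P8: need (1, 1) fits (1, 1); releases (0, 1), pool now (1, 2)
  P5: need (1, 2) fits (1, 2); releases (1, 0), pool now (2, 2)
  P2: need (1, 2) fits (2, 2); releases (1, 0), pool now (3, 2)


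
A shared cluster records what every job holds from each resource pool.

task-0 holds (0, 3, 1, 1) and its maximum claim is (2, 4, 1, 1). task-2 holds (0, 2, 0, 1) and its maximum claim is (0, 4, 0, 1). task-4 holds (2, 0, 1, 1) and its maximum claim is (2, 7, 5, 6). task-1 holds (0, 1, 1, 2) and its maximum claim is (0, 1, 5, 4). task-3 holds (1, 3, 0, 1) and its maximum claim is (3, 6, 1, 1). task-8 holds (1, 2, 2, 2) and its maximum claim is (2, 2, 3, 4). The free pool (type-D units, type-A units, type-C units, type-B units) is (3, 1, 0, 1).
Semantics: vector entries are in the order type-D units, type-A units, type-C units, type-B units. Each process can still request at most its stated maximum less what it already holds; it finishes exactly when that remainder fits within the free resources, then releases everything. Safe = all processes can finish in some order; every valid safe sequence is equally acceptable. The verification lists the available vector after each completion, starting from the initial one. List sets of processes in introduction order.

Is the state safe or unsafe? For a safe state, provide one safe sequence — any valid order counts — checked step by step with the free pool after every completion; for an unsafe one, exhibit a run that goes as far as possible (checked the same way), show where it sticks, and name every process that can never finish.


UNSAFE — no complete ordering exists.
Key observation: after task-0, task-3, task-2, task-8 complete, (5, 11, 3, 6) is the best the pool ever gets, yet each leftover process wants more type-C units.
The run task-0, task-3, task-2, task-8 cannot be extended any further. Walking it through:
  pool = (3, 1, 0, 1)
  task-0: need (2, 1, 0, 0) fits (3, 1, 0, 1); releases (0, 3, 1, 1), pool now (3, 4, 1, 2)
  task-3: need (2, 3, 1, 0) fits (3, 4, 1, 2); releases (1, 3, 0, 1), pool now (4, 7, 1, 3)
  task-2: need (0, 2, 0, 0) fits (4, 7, 1, 3); releases (0, 2, 0, 1), pool now (4, 9, 1, 4)
  task-8: need (1, 0, 1, 2) fits (4, 9, 1, 4); releases (1, 2, 2, 2), pool now (5, 11, 3, 6)
  task-4 cannot run: need (0, 7, 4, 5) vs free (5, 11, 3, 6) (insufficient type-C units)
  task-1 cannot run: need (0, 0, 4, 2) vs free (5, 11, 3, 6) (insufficient type-C units)
Processes that can never finish: task-4 and task-1.


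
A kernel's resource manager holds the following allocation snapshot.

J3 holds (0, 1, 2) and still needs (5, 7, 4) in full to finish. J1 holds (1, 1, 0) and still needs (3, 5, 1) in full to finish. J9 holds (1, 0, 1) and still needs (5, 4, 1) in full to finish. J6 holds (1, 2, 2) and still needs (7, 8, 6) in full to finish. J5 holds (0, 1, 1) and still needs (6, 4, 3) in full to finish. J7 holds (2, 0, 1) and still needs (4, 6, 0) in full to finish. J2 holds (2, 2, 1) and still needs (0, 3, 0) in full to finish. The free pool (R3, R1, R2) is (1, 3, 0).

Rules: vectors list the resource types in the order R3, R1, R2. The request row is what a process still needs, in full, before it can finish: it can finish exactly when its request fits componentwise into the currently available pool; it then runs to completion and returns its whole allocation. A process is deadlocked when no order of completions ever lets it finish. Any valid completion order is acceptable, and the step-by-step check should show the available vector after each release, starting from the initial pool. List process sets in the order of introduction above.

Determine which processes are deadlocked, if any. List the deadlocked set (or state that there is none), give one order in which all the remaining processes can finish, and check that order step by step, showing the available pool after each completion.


The deadlocked set is empty.
Key observation: the pool covers J2 at once, and every later process fits after earlier releases.
The rest can finish in the order J2, J1, J7, J9, J5, J3, J6. Check, step by step:
  pool = (1, 3, 0)
  J2 needs (0, 3, 0) <= (1, 3, 0) -> finishes; pool += (2, 2, 1) = (3, 5, 1)
  J1 needs (3, 5, 1) <= (3, 5, 1) -> finishes; pool += (1, 1, 0) = (4, 6, 1)
  J7 needs (4, 6, 0) <= (4, 6, 1) -> finishes; pool += (2, 0, 1) = (6, 6, 2)
  J9 needs (5, 4, 1) <= (6, 6, 2) -> finishes; pool += (1, 0, 1) = (7, 6, 3)
  J5 needs (6, 4, 3) <= (7, 6, 3) -> finishes; pool += (0, 1, 1) = (7, 7, 4)
  J3 needs (5, 7, 4) <= (7, 7, 4) -> finishes; pool += (0, 1, 2) = (7, 8, 6)
  J6 needs (7, 8, 6) <= (7, 8, 6) -> finishes; pool += (1, 2, 2) = (8, 10, 8)


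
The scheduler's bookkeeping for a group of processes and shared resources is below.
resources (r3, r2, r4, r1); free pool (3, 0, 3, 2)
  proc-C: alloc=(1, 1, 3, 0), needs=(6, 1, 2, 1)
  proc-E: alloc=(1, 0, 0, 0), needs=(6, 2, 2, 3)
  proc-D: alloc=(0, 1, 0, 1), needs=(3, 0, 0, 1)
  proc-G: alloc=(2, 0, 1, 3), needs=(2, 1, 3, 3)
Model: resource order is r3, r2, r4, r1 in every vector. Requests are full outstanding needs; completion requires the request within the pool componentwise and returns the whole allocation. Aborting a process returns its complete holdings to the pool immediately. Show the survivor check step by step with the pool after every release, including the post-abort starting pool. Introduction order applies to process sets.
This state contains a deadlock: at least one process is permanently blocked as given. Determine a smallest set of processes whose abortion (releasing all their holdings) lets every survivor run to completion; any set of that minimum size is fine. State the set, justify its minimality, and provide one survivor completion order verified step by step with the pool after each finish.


The answer: abort proc-E.
Key observation: before aborting proc-E, proc-C was permanently blocked — no order could ever run it; afterwards it completes at step 3.
Minimality: the empty abort set fails — the state is deadlocked as it stands.
The survivors complete as proc-D, proc-G, proc-C. Walking it through (starting from the post-abort pool):
  pool = (4, 0, 3, 2)
  run proc-D (needs (3, 0, 0, 1), free (4, 0, 3, 2)); after release of (0, 1, 0, 1) the pool is (4, 1, 3, 3)
  run proc-G (needs (2, 1, 3, 3), free (4, 1, 3, 3)); after release of (2, 0, 1, 3) the pool is (6, 1, 4, 6)
  run proc-C (needs (6, 1, 2, 1), free (6, 1, 4, 6)); after release of (1, 1, 3, 0) the pool is (7, 2, 7, 6)


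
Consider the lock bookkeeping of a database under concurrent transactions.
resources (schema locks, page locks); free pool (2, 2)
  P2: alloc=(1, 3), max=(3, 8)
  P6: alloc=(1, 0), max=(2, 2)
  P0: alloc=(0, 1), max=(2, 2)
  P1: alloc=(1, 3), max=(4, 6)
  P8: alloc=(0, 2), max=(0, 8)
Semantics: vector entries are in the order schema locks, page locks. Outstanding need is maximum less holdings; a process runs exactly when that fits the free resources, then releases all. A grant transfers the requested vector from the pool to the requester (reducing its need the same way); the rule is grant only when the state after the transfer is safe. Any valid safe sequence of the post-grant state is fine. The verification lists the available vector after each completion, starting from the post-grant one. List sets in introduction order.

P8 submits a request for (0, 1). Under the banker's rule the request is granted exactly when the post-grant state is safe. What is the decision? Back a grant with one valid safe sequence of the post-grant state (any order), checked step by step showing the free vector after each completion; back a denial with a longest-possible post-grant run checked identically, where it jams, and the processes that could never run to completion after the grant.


DENY: after the grant no complete ordering would exist.
Key observation: P0, P6 can finish, but then (3, 2) is all there is, and the blocked group's page locks demands exceed it.
On the post-grant state, P0, P6 is a maximal run — nothing extends it. Step-by-step check:
  pool = (2, 1)
  P0 needs (2, 1) <= (2, 1) -> finishes; pool += (0, 1) = (2, 2)
  P6 needs (1, 2) <= (2, 2) -> finishes; pool += (1, 0) = (3, 2)
  blocked: P2 wants (2, 5), pool (3, 2) — not enough page locks
  blocked: P1 wants (3, 3), pool (3, 2) — not enough page locks
  blocked: P8 wants (0, 5), pool (3, 2) — not enough page locks
Post-grant, the permanently blocked set is P2, P1 and P8.


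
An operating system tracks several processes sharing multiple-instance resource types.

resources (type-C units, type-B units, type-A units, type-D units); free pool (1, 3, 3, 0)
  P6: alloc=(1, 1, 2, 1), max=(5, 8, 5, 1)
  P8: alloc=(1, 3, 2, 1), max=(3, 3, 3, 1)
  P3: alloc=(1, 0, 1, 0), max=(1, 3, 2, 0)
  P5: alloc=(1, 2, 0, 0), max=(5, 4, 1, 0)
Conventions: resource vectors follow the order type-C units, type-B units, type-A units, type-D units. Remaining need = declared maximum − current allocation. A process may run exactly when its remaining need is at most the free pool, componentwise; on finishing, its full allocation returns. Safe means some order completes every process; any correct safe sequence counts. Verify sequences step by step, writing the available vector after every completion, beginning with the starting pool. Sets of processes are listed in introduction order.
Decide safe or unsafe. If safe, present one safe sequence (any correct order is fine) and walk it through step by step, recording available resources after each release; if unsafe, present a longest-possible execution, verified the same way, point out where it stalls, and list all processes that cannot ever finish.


UNSAFE — no complete ordering exists.
Key observation: no order helps: past P3, P8, the free pool tops out at (3, 6, 6, 1), below what each blocked process needs in type-C units.
A maximal execution: P3, P8 — then nothing else fits. Verifying each step:
  pool = (1, 3, 3, 0)
  P3: need (0, 3, 1, 0) fits (1, 3, 3, 0); releases (1, 0, 1, 0), pool now (2, 3, 4, 0)
  P8: need (2, 0, 1, 0) fits (2, 3, 4, 0); releases (1, 3, 2, 1), pool now (3, 6, 6, 1)
  P6 still needs (4, 7, 3, 0) but only (3, 6, 6, 1) is free — short on type-C units and type-B units
  P5 still needs (4, 2, 1, 0) but only (3, 6, 6, 1) is free — short on type-C units
Permanently blocked: P6 and P5.


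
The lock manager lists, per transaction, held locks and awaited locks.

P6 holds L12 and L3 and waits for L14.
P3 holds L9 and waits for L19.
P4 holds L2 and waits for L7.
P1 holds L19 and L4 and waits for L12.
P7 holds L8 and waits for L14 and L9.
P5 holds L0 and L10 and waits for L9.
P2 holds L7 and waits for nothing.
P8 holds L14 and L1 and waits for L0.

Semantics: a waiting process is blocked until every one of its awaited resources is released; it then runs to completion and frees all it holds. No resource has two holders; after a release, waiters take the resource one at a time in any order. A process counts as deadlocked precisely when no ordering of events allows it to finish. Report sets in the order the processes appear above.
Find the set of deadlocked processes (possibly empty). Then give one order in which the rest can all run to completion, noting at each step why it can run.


The deadlocked set is P6, P3, P1, P7, P5 and P8.
Key observation: the cycle P6 -> P8 -> P5 -> P3 -> P1 -> P6 can never break — each member waits on the next; P7 waits into the deadlock from upstream.
A valid finishing order for the others: P2, P4.
Step-by-step check:
  P2 waits on nothing -> runs at once and releases L7
  P4 waits on L7 — all released -> runs and releases L2


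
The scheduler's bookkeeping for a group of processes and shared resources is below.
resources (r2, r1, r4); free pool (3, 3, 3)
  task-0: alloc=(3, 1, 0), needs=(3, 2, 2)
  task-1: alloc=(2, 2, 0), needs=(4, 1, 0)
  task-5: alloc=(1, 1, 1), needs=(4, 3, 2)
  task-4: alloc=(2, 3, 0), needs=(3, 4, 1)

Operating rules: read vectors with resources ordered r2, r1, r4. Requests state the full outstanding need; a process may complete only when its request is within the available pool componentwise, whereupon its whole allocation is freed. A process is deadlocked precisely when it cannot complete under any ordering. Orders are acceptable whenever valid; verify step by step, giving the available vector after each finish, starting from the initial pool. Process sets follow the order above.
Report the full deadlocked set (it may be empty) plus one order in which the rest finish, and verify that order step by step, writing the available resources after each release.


No process is deadlocked.
Key observation: starting with task-0, each completion frees enough for the next — no one is permanently blocked.
A valid finishing order for the others: task-0, task-5, task-4, task-1. Verifying each step:
  pool = (3, 3, 3)
  task-0: need (3, 2, 2) fits (3, 3, 3); releases (3, 1, 0), pool now (6, 4, 3)
  task-5: need (4, 3, 2) fits (6, 4, 3); releases (1, 1, 1), pool now (7, 5, 4)
  task-4: need (3, 4, 1) fits (7, 5, 4); releases (2, 3, 0), pool now (9, 8, 4)
  task-1: need (4, 1, 0) fits (9, 8, 4); releases (2, 2, 0), pool now (11, 10, 4)
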